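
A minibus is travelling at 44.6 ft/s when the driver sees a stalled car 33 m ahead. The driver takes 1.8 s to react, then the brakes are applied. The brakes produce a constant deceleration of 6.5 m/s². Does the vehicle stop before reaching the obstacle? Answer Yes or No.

No

44.6 ft/s × 0.3048 = 13.5941 m/s.
Reaction distance = 13.5941 × 1.8 = 24.469 m.
Braking distance = v²/(2a) = 184.800 / 13.000 = 14.215 m.
Total stopping distance = 24.469 + 14.215 = 38.684 m, vs 33 m available — it cannot stop in time and overshoots by 38.684 − 33 = 5.684 m.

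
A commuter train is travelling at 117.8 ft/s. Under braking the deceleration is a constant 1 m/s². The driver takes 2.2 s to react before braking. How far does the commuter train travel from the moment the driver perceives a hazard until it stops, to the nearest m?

Total stopping distance ≈ 724 m

117.8 ft/s × 0.3048 = 35.9054 m/s.
Reaction distance = v·t_r = 35.9054 × 2.2 = 78.992 m.
Braking distance = v²/(2a) = 35.9054² / (2 × 1.000) = 1289.198 / 2.000 = 644.599 m.
Total = 78.992 + 644.599 = 723.591 m.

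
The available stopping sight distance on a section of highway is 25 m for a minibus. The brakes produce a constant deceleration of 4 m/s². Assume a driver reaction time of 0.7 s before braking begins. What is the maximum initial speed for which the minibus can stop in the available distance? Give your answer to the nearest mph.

Maximum speed ≈ 26 mph

Stopping distance: v·t_r + v²/(2a) = 25 with t_r = 0.7 s and a = 4.000 m/s².
So v² + 5.600 v − 200.00 = 0.
Positive root: v = −a·t_r + √((a·t_r)² + 2a·d) = −2.800 + √(7.840 + 200.00) = 11.6167 m/s.
11.6167 m/s ÷ 0.44704 = 25.986 mph.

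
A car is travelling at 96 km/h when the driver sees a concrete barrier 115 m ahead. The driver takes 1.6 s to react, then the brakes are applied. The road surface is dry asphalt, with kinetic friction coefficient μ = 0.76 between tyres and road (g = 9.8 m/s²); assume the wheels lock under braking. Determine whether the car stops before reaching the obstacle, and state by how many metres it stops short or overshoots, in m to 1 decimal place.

96 km/h ÷ 3.6 = 26.6667 m/s.
a = μg = 0.76 × 9.8 = 7.448 m/s².
Reaction distance = 26.6667 × 1.6 = 42.667 m.
Braking distance = v²/(2a) = 711.113 / 14.896 = 47.739 m.
Total stopping distance = 42.667 + 47.739 = 90.406 m, vs 115 m available — it stops with 115 − 90.406 = 24.594 m to spare.

Yes — it stops 24.6 m short of the obstacle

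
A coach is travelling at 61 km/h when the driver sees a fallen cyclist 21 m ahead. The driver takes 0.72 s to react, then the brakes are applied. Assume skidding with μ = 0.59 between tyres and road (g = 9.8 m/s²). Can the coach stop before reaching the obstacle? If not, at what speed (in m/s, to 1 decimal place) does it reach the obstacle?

61 km/h ÷ 3.6 = 16.9444 m/s.
a = μg = 0.59 × 9.8 = 5.782 m/s².
Reaction distance = 16.9444 × 0.72 = 12.200 m.
Braking distance needed to stop: v²/(2a) = 287.113 / 11.564 = 24.828 m, so total needed = 12.200 + 24.828 = 37.028 m > 21 m — it cannot stop.
Distance remaining when braking begins: 21 − 12.200 = 8.800 m.
v² = v₀² − 2a·d = 287.113 − 2 × 5.782 × 8.800 = 185.350 m²/s².
v = √185.350 = 13.614 m/s.

No — it strikes the obstacle at 13.6 m/s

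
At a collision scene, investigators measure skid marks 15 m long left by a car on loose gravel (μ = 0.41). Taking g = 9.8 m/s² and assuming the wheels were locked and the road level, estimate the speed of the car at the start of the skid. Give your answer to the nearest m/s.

Deceleration a = μg = 0.41 × 9.8 = 4.018 m/s².
v = √(2a·d) = √(2 × 4.018 × 15) = √120.540 = 10.9791 m/s.

Initial speed ≈ 11 m/s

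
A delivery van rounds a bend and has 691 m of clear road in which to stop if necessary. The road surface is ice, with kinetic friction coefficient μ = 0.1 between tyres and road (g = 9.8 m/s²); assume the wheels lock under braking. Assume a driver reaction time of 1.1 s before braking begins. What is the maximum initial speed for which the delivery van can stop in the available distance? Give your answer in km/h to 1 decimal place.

Maximum speed ≈ 128.7 km/h

a = μg = 0.1 × 9.8 = 0.980 m/s².
Stopping distance: v·t_r + v²/(2a) = 691 with t_r = 1.1 s and a = 0.980 m/s².
So v² + 2.156 v − 1354.36 = 0.
Positive root: v = −a·t_r + √((a·t_r)² + 2a·d) = −1.078 + √(1.162 + 1354.36) = 35.7394 m/s.
35.7394 m/s × 3.6 = 128.662 km/h.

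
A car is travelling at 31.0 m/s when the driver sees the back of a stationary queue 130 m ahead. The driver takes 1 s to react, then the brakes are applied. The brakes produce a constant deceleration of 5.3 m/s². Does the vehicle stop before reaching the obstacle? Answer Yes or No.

Yes

Reaction distance = 31.0000 × 1 = 31.000 m.
Braking distance = v²/(2a) = 961.000 / 10.600 = 90.660 m.
Total stopping distance = 31.000 + 90.660 = 121.660 m, vs 130 m available — it stops with 130 − 121.660 = 8.340 m to spare.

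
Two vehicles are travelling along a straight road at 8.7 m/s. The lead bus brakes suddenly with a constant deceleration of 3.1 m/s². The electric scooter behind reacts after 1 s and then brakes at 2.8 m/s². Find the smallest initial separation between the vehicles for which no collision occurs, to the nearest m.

Leader travels v²/(2a_L) = 75.690 / 6.200 = 12.208 m before stopping.
Follower covers v·t_r = 8.7000 × 1 = 8.700 m while reacting, then v²/(2a_F) = 75.690 / 5.600 = 13.516 m while braking, for a total of 8.700 + 13.516 = 22.216 m.
Since a_F ≤ a_L and the follower starts braking later, the follower is never slower than the leader, so the closest approach is when both have stopped.
Minimum gap = 22.216 − 12.208 = 10.008 m.

Minimum gap ≈ 10 m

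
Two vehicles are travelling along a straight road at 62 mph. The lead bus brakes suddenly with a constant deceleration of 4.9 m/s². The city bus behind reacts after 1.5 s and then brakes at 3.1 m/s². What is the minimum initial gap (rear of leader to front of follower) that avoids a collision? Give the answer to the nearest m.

Minimum gap ≈ 87 m

62 mph × 0.44704 = 27.7165 m/s.
Leader travels v²/(2a_L) = 768.204 / 9.800 = 78.388 m before stopping.
Follower covers v·t_r = 27.7165 × 1.5 = 41.575 m while reacting, then v²/(2a_F) = 768.204 / 6.200 = 123.904 m while braking, for a total of 41.575 + 123.904 = 165.479 m.
Since a_F ≤ a_L and the follower starts braking later, the follower is never slower than the leader, so the closest approach is when both have stopped.
Minimum gap = 165.479 − 78.388 = 87.091 m.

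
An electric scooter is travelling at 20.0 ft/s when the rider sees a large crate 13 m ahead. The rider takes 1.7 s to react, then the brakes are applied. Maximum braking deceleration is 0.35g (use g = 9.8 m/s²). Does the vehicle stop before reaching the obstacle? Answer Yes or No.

No

20 ft/s × 0.3048 = 6.0960 m/s.
a = 0.35 × 9.8 = 3.430 m/s².
Reaction distance = 6.0960 × 1.7 = 10.363 m.
Braking distance = v²/(2a) = 37.161 / 6.860 = 5.417 m.
Total stopping distance = 10.363 + 5.417 = 15.780 m, vs 13 m available — it cannot stop in time and overshoots by 15.780 − 13 = 2.780 m.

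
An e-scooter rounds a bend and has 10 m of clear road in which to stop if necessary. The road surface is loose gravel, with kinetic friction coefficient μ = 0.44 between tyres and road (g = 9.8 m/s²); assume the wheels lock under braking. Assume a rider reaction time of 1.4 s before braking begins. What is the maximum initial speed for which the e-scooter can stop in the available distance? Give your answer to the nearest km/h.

a = μg = 0.44 × 9.8 = 4.312 m/s².
Stopping distance: v·t_r + v²/(2a) = 10 with t_r = 1.4 s and a = 4.312 m/s².
So v² + 12.074 v − 86.24 = 0.
Positive root: v = −a·t_r + √((a·t_r)² + 2a·d) = −6.037 + √(36.445 + 86.24) = 5.0393 m/s.
5.0393 m/s × 3.6 = 18.141 km/h.

Maximum speed ≈ 18 km/h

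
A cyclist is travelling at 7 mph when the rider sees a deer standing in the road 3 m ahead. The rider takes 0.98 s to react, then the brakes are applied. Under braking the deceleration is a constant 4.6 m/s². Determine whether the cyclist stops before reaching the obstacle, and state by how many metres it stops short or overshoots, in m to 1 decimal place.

No — it overshoots by 1.1 m

7 mph × 0.44704 = 3.1293 m/s.
Reaction distance = 3.1293 × 0.98 = 3.067 m.
Braking distance = v²/(2a) = 9.793 / 9.200 = 1.064 m.
Total stopping distance = 3.067 + 1.064 = 4.131 m, vs 3 m available — it cannot stop in time and overshoots by 4.131 − 3 = 1.131 m.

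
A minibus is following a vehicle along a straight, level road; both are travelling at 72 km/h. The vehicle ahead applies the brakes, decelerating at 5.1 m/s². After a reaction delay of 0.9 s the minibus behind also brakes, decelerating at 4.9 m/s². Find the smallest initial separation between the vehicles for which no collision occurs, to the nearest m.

72 km/h ÷ 3.6 = 20.0000 m/s.
Leader travels v²/(2a_L) = 400.000 / 10.200 = 39.216 m before stopping.
Follower covers v·t_r = 20.0000 × 0.9 = 18.000 m while reacting, then v²/(2a_F) = 400.000 / 9.800 = 40.816 m while braking, for a total of 18.000 + 40.816 = 58.816 m.
Since a_F ≤ a_L and the follower starts braking later, the follower is never slower than the leader, so the closest approach is when both have stopped.
Minimum gap = 58.816 − 39.216 = 19.600 m.

Minimum gap ≈ 20 m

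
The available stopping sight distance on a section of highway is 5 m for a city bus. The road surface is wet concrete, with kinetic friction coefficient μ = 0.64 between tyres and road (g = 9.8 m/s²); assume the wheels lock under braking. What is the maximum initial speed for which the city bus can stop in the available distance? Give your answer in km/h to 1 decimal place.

a = μg = 0.64 × 9.8 = 6.272 m/s².
v²/(2a) = d ⇒ v = √(2 × 6.272 × 5) = √62.72 = 7.9196 m/s.
7.9196 m/s × 3.6 = 28.511 km/h.

Maximum speed ≈ 28.5 km/h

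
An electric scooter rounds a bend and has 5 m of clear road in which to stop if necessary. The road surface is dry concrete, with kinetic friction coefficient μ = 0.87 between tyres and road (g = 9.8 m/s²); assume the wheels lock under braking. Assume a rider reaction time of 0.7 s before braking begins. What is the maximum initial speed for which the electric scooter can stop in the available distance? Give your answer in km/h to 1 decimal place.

Maximum speed ≈ 18.1 km/h

a = μg = 0.87 × 9.8 = 8.526 m/s².
Stopping distance: v·t_r + v²/(2a) = 5 with t_r = 0.7 s and a = 8.526 m/s².
So v² + 11.936 v − 85.26 = 0.
Positive root: v = −a·t_r + √((a·t_r)² + 2a·d) = −5.968 + √(35.617 + 85.26) = 5.0264 m/s.
5.0264 m/s × 3.6 = 18.095 km/h.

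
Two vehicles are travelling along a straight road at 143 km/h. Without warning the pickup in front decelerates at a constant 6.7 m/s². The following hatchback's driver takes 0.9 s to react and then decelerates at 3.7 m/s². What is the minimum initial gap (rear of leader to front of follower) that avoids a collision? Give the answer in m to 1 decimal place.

143 km/h ÷ 3.6 = 39.7222 m/s.
Leader travels v²/(2a_L) = 1577.853 / 13.400 = 117.750 m before stopping.
Follower covers v·t_r = 39.7222 × 0.9 = 35.750 m while reacting, then v²/(2a_F) = 1577.853 / 7.400 = 213.223 m while braking, for a total of 35.750 + 213.223 = 248.973 m.
Since a_F ≤ a_L and the follower starts braking later, the follower is never slower than the leader, so the closest approach is when both have stopped.
Minimum gap = 248.973 − 117.750 = 131.223 m.

Minimum gap ≈ 131.2 m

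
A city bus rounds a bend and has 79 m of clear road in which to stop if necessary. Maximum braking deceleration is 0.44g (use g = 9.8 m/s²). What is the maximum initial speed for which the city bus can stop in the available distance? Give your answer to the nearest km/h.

Maximum speed ≈ 94 km/h

a = 0.44 × 9.8 = 4.312 m/s².
v²/(2a) = d ⇒ v = √(2 × 4.312 × 79) = √681.30 = 26.1017 m/s.
26.1017 m/s × 3.6 = 93.966 km/h.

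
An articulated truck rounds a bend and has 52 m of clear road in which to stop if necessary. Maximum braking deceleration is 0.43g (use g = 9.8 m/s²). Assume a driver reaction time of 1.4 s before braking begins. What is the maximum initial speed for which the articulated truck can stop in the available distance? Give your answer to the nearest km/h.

Maximum speed ≈ 57 km/h

a = 0.43 × 9.8 = 4.214 m/s².
Stopping distance: v·t_r + v²/(2a) = 52 with t_r = 1.4 s and a = 4.214 m/s².
So v² + 11.799 v − 438.26 = 0.
Positive root: v = −a·t_r + √((a·t_r)² + 2a·d) = −5.900 + √(34.810 + 438.26) = 15.8502 m/s.
15.8502 m/s × 3.6 = 57.061 km/h.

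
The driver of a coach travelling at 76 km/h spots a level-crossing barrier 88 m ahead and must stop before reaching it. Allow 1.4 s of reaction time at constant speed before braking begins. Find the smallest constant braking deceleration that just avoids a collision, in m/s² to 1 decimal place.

Required deceleration ≈ 3.8 m/s²

76 km/h ÷ 3.6 = 21.1111 m/s.
Distance covered during reaction = 21.1111 × 1.4 = 29.556 m.
Distance available for braking: 88 − 29.556 = 58.444 m.
v² = 2a·d ⇒ a = v²/(2d) = 21.1111² / (2 × 58.444) = 445.679 / 116.888 = 3.8129 m/s².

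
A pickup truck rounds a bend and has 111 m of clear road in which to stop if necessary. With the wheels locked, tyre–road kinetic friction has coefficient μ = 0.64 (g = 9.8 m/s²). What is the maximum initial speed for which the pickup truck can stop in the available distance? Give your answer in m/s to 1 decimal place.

a = μg = 0.64 × 9.8 = 6.272 m/s².
v²/(2a) = d ⇒ v = √(2 × 6.272 × 111) = √1392.38 = 37.3146 m/s.

Maximum speed ≈ 37.3 m/s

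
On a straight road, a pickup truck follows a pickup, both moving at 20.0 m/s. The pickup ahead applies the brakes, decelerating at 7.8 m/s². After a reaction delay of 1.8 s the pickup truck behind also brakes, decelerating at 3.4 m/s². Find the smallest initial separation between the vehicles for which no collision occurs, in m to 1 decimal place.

Leader travels v²/(2a_L) = 400.000 / 15.600 = 25.641 m before stopping.
Follower covers v·t_r = 20.0000 × 1.8 = 36.000 m while reacting, then v²/(2a_F) = 400.000 / 6.800 = 58.824 m while braking, for a total of 36.000 + 58.824 = 94.824 m.
Since a_F ≤ a_L and the follower starts braking later, the follower is never slower than the leader, so the closest approach is when both have stopped.
Minimum gap = 94.824 − 25.641 = 69.183 m.

Minimum gap ≈ 69.2 m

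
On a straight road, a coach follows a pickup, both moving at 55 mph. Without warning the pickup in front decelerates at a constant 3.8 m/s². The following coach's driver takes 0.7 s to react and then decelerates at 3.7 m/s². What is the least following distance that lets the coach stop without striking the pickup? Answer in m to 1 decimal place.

55 mph × 0.44704 = 24.5872 m/s.
Leader travels v²/(2a_L) = 604.530 / 7.600 = 79.543 m before stopping.
Follower covers v·t_r = 24.5872 × 0.7 = 17.211 m while reacting, then v²/(2a_F) = 604.530 / 7.400 = 81.693 m while braking, for a total of 17.211 + 81.693 = 98.904 m.
Since a_F ≤ a_L and the follower starts braking later, the follower is never slower than the leader, so the closest approach is when both have stopped.
Minimum gap = 98.904 − 79.543 = 19.361 m.

Minimum gap ≈ 19.4 m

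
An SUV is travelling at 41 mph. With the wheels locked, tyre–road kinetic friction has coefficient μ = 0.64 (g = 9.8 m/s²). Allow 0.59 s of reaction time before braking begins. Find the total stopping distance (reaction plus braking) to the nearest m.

41 mph × 0.44704 = 18.3286 m/s.
a = μg = 0.64 × 9.8 = 6.272 m/s².
Reaction distance = v·t_r = 18.3286 × 0.59 = 10.814 m.
Braking distance = v²/(2a) = 18.3286² / (2 × 6.272) = 335.938 / 12.544 = 26.781 m.
Total = 10.814 + 26.781 = 37.595 m.

Total stopping distance ≈ 38 m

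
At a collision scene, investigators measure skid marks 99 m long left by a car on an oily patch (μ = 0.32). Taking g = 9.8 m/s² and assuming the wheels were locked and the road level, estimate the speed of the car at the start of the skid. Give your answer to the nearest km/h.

Deceleration a = μg = 0.32 × 9.8 = 3.136 m/s².
v = √(2a·d) = √(2 × 3.136 × 99) = √620.928 = 24.9184 m/s.
= 24.9184 × 3.6 = 89.706 km/h.

Initial speed ≈ 90 km/h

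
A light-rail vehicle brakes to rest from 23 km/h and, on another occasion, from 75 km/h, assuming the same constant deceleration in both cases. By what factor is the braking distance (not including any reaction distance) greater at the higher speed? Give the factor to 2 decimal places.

Factor ≈ 10.63

Braking distance d = v²/(2a), so with a fixed, d ∝ v².
Factor = (75/23)² = 3.2609² = 10.6335.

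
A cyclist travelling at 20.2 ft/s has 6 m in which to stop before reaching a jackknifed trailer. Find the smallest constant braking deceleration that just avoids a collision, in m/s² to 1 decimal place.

20.2 ft/s × 0.3048 = 6.1570 m/s.
v² = 2a·d ⇒ a = v²/(2d) = 6.1570² / (2 × 6.000) = 37.909 / 12.000 = 3.1591 m/s².

Required deceleration ≈ 3.2 m/s²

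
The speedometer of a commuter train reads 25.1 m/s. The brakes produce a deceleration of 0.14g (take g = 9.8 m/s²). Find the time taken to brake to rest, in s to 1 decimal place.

Braking time ≈ 18.3 s

a = 0.14 × 9.8 = 1.372 m/s².
Braking time = v/a = 25.1000 / 1.372 = 18.294 s.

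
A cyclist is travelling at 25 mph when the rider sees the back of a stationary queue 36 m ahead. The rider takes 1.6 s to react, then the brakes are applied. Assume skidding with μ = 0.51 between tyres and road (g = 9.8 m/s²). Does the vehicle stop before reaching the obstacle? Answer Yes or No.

25 mph × 0.44704 = 11.1760 m/s.
a = μg = 0.51 × 9.8 = 4.998 m/s².
Reaction distance = 11.1760 × 1.6 = 17.882 m.
Braking distance = v²/(2a) = 124.903 / 9.996 = 12.495 m.
Total stopping distance = 17.882 + 12.495 = 30.377 m, vs 36 m available — it stops with 36 − 30.377 = 5.623 m to spare.

Yes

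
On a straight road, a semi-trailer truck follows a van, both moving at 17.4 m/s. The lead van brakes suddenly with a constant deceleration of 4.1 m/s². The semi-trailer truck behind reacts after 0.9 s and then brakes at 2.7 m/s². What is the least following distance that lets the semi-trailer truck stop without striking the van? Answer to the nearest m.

Minimum gap ≈ 35 m

Leader travels v²/(2a_L) = 302.760 / 8.200 = 36.922 m before stopping.
Follower covers v·t_r = 17.4000 × 0.9 = 15.660 m while reacting, then v²/(2a_F) = 302.760 / 5.400 = 56.067 m while braking, for a total of 15.660 + 56.067 = 71.727 m.
Since a_F ≤ a_L and the follower starts braking later, the follower is never slower than the leader, so the closest approach is when both have stopped.
Minimum gap = 71.727 − 36.922 = 34.805 m.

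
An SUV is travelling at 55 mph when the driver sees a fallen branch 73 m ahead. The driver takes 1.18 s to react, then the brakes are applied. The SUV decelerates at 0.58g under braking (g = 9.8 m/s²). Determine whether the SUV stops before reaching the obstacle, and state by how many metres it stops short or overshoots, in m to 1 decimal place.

No — it overshoots by 9.2 m

55 mph × 0.44704 = 24.5872 m/s.
a = 0.58 × 9.8 = 5.684 m/s².
Reaction distance = 24.5872 × 1.18 = 29.013 m.
Braking distance = v²/(2a) = 604.530 / 11.368 = 53.178 m.
Total stopping distance = 29.013 + 53.178 = 82.191 m, vs 73 m available — it cannot stop in time and overshoots by 82.191 − 73 = 9.191 m.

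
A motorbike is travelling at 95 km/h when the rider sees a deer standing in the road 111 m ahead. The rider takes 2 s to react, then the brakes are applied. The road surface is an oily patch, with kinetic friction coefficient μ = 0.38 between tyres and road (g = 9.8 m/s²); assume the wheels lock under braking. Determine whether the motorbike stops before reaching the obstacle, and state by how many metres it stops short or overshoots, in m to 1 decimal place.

95 km/h ÷ 3.6 = 26.3889 m/s.
a = μg = 0.38 × 9.8 = 3.724 m/s².
Reaction distance = 26.3889 × 2 = 52.778 m.
Braking distance = v²/(2a) = 696.374 / 7.448 = 93.498 m.
Total stopping distance = 52.778 + 93.498 = 146.276 m, vs 111 m available — it cannot stop in time and overshoots by 146.276 − 111 = 35.276 m.

No — it overshoots by 35.3 m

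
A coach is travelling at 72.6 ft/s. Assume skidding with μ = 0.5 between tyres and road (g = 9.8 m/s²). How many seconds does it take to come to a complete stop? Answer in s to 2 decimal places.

Braking time ≈ 4.52 s

72.6 ft/s × 0.3048 = 22.1285 m/s.
a = μg = 0.5 × 9.8 = 4.900 m/s².
Braking time = v/a = 22.1285 / 4.900 = 4.516 s.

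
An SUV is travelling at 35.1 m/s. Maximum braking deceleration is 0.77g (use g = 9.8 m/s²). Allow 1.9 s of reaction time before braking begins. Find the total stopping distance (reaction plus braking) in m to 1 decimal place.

Total stopping distance ≈ 148.3 m

a = 0.77 × 9.8 = 7.546 m/s².
Reaction distance = v·t_r = 35.1000 × 1.9 = 66.690 m.
Braking distance = v²/(2a) = 35.1000² / (2 × 7.546) = 1232.010 / 15.092 = 81.633 m.
Total = 66.690 + 81.633 = 148.323 m.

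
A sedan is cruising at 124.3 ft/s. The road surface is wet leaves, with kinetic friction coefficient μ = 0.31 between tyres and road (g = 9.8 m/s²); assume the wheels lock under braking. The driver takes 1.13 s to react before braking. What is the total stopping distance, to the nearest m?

Total stopping distance ≈ 279 m

124.3 ft/s × 0.3048 = 37.8866 m/s.
a = μg = 0.31 × 9.8 = 3.038 m/s².
Reaction distance = v·t_r = 37.8866 × 1.13 = 42.812 m.
Braking distance = v²/(2a) = 37.8866² / (2 × 3.038) = 1435.394 / 6.076 = 236.240 m.
Total = 42.812 + 236.240 = 279.052 m.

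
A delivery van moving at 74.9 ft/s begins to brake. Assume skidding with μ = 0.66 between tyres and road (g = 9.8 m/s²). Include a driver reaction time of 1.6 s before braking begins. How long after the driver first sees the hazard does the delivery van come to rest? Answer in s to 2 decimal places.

Total time ≈ 5.13 s

74.9 ft/s × 0.3048 = 22.8295 m/s.
a = μg = 0.66 × 9.8 = 6.468 m/s².
Braking time = v/a = 22.8295 / 6.468 = 3.530 s.
Total = 1.6 + 3.530 = 5.130 s.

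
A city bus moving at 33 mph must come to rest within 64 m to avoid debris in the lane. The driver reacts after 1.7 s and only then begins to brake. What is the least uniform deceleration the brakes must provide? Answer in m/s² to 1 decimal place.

Required deceleration ≈ 2.8 m/s²

33 mph × 0.44704 = 14.7523 m/s.
Distance covered during reaction = 14.7523 × 1.7 = 25.079 m.
Distance available for braking: 64 − 25.079 = 38.921 m.
v² = 2a·d ⇒ a = v²/(2d) = 14.7523² / (2 × 38.921) = 217.630 / 77.842 = 2.7958 m/s².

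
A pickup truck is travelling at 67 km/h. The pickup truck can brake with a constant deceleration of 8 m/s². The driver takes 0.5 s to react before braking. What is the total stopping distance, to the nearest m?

Total stopping distance ≈ 31 m

67 km/h ÷ 3.6 = 18.6111 m/s.
Reaction distance = v·t_r = 18.6111 × 0.5 = 9.306 m.
Braking distance = v²/(2a) = 18.6111² / (2 × 8.000) = 346.373 / 16.000 = 21.648 m.
Total = 9.306 + 21.648 = 30.954 m.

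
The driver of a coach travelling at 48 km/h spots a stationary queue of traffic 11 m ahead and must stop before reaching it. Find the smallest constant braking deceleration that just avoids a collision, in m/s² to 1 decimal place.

Required deceleration ≈ 8.1 m/s²

48 km/h ÷ 3.6 = 13.3333 m/s.
v² = 2a·d ⇒ a = v²/(2d) = 13.3333² / (2 × 11.000) = 177.777 / 22.000 = 8.0808 m/s².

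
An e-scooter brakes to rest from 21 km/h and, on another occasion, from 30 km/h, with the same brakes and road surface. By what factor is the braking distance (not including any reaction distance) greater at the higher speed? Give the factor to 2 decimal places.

Braking distance d = v²/(2a), so with a fixed, d ∝ v².
Factor = (30/21)² = 1.4286² = 2.0409.

Factor ≈ 2.04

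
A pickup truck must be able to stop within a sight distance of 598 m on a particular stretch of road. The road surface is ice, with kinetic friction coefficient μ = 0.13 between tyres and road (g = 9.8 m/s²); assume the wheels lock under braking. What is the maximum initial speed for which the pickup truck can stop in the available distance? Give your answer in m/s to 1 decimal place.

a = μg = 0.13 × 9.8 = 1.274 m/s².
v²/(2a) = d ⇒ v = √(2 × 1.274 × 598) = √1523.70 = 39.0346 m/s.

Maximum speed ≈ 39.0 m/s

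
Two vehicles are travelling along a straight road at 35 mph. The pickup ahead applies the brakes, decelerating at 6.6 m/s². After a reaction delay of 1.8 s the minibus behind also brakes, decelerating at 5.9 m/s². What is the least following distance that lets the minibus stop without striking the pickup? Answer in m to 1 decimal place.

Minimum gap ≈ 30.4 m

35 mph × 0.44704 = 15.6464 m/s.
Leader travels v²/(2a_L) = 244.810 / 13.200 = 18.546 m before stopping.
Follower covers v·t_r = 15.6464 × 1.8 = 28.164 m while reacting, then v²/(2a_F) = 244.810 / 11.800 = 20.747 m while braking, for a total of 28.164 + 20.747 = 48.911 m.
Since a_F ≤ a_L and the follower starts braking later, the follower is never slower than the leader, so the closest approach is when both have stopped.
Minimum gap = 48.911 − 18.546 = 30.365 m.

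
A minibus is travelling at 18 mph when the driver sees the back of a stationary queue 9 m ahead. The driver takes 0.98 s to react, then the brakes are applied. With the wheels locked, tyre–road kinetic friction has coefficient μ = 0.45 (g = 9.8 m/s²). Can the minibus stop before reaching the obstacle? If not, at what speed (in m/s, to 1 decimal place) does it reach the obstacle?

18 mph × 0.44704 = 8.0467 m/s.
a = μg = 0.45 × 9.8 = 4.410 m/s².
Reaction distance = 8.0467 × 0.98 = 7.886 m.
Braking distance needed to stop: v²/(2a) = 64.749 / 8.820 = 7.341 m, so total needed = 7.886 + 7.341 = 15.227 m > 9 m — it cannot stop.
Distance remaining when braking begins: 9 − 7.886 = 1.114 m.
v² = v₀² − 2a·d = 64.749 − 2 × 4.410 × 1.114 = 54.924 m²/s².
v = √54.924 = 7.411 m/s.

No — it strikes the obstacle at 7.4 m/s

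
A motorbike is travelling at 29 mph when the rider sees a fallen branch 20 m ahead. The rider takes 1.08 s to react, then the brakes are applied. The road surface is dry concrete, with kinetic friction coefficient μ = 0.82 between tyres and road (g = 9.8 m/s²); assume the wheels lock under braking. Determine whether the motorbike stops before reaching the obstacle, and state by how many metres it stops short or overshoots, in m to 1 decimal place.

No — it overshoots by 4.5 m

29 mph × 0.44704 = 12.9642 m/s.
a = μg = 0.82 × 9.8 = 8.036 m/s².
Reaction distance = 12.9642 × 1.08 = 14.001 m.
Braking distance = v²/(2a) = 168.070 / 16.072 = 10.457 m.
Total stopping distance = 14.001 + 10.457 = 24.458 m, vs 20 m available — it cannot stop in time and overshoots by 24.458 − 20 = 4.458 m.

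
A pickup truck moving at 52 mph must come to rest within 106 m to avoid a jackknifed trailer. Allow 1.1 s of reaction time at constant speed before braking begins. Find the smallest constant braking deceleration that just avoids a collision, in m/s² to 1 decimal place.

Required deceleration ≈ 3.4 m/s²

52 mph × 0.44704 = 23.2461 m/s.
Distance covered during reaction = 23.2461 × 1.1 = 25.571 m.
Distance available for braking: 106 − 25.571 = 80.429 m.
v² = 2a·d ⇒ a = v²/(2d) = 23.2461² / (2 × 80.429) = 540.381 / 160.858 = 3.3594 m/s².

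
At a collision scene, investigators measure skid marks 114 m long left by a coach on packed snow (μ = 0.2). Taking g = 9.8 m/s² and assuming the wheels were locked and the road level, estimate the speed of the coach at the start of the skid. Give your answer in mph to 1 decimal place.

Deceleration a = μg = 0.2 × 9.8 = 1.960 m/s².
v = √(2a·d) = √(2 × 1.960 × 114) = √446.880 = 21.1395 m/s.
= 21.1395 ÷ 0.44704 = 47.288 mph.

Initial speed ≈ 47.3 mph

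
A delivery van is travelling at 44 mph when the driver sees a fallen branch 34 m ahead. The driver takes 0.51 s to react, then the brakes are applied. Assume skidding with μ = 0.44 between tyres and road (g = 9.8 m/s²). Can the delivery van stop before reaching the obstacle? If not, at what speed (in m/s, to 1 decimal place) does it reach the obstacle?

No — it strikes the obstacle at 13.4 m/s

44 mph × 0.44704 = 19.6698 m/s.
a = μg = 0.44 × 9.8 = 4.312 m/s².
Reaction distance = 19.6698 × 0.51 = 10.032 m.
Braking distance needed to stop: v²/(2a) = 386.901 / 8.624 = 44.863 m, so total needed = 10.032 + 44.863 = 54.895 m > 34 m — it cannot stop.
Distance remaining when braking begins: 34 − 10.032 = 23.968 m.
v² = v₀² − 2a·d = 386.901 − 2 × 4.312 × 23.968 = 180.201 m²/s².
v = √180.201 = 13.424 m/s.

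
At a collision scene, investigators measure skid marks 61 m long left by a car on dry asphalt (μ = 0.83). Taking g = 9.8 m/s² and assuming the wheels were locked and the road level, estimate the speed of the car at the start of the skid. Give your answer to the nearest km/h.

Deceleration a = μg = 0.83 × 9.8 = 8.134 m/s².
v = √(2a·d) = √(2 × 8.134 × 61) = √992.348 = 31.5016 m/s.
= 31.5016 × 3.6 = 113.406 km/h.

Initial speed ≈ 113 km/h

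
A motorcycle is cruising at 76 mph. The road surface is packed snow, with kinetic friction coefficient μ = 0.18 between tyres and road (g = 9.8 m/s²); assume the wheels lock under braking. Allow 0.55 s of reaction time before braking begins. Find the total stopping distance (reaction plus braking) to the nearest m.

76 mph × 0.44704 = 33.9750 m/s.
a = μg = 0.18 × 9.8 = 1.764 m/s².
Reaction distance = v·t_r = 33.9750 × 0.55 = 18.686 m.
Braking distance = v²/(2a) = 33.9750² / (2 × 1.764) = 1154.301 / 3.528 = 327.183 m.
Total = 18.686 + 327.183 = 345.869 m.

Total stopping distance ≈ 346 m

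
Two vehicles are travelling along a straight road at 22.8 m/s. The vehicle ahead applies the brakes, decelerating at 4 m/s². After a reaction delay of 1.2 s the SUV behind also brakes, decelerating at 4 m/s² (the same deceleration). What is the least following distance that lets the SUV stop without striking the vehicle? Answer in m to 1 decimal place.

Minimum gap ≈ 27.4 m

Leader travels v²/(2a_L) = 519.840 / 8.000 = 64.980 m before stopping.
Follower covers v·t_r = 22.8000 × 1.2 = 27.360 m while reacting, then v²/(2a_F) = 519.840 / 8.000 = 64.980 m while braking, for a total of 27.360 + 64.980 = 92.340 m.
Since a_F ≤ a_L and the follower starts braking later, the follower is never slower than the leader, so the closest approach is when both have stopped.
Minimum gap = 92.340 − 64.980 = 27.360 m.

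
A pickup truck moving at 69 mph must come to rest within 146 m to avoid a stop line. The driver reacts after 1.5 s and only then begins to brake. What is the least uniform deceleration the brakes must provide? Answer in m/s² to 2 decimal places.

Required deceleration ≈ 4.77 m/s²

69 mph × 0.44704 = 30.8458 m/s.
Distance covered during reaction = 30.8458 × 1.5 = 46.269 m.
Distance available for braking: 146 − 46.269 = 99.731 m.
v² = 2a·d ⇒ a = v²/(2d) = 30.8458² / (2 × 99.731) = 951.463 / 199.462 = 4.7701 m/s².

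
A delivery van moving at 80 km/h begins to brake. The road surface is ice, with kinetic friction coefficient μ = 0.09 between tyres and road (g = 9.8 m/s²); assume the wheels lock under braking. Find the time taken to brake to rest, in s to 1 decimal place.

80 km/h ÷ 3.6 = 22.2222 m/s.
a = μg = 0.09 × 9.8 = 0.882 m/s².
Braking time = v/a = 22.2222 / 0.882 = 25.195 s.

Braking time ≈ 25.2 s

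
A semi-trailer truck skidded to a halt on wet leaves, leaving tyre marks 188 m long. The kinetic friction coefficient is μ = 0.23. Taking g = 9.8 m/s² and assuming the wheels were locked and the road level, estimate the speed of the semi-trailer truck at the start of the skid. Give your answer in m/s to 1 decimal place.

Deceleration a = μg = 0.23 × 9.8 = 2.254 m/s².
v = √(2a·d) = √(2 × 2.254 × 188) = √847.504 = 29.1119 m/s.

Initial speed ≈ 29.1 m/s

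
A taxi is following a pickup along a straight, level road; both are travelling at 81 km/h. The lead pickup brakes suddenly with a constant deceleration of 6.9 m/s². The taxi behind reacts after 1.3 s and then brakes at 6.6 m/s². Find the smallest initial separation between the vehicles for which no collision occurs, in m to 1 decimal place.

81 km/h ÷ 3.6 = 22.5000 m/s.
Leader travels v²/(2a_L) = 506.250 / 13.800 = 36.685 m before stopping.
Follower covers v·t_r = 22.5000 × 1.3 = 29.250 m while reacting, then v²/(2a_F) = 506.250 / 13.200 = 38.352 m while braking, for a total of 29.250 + 38.352 = 67.602 m.
Since a_F ≤ a_L and the follower starts braking later, the follower is never slower than the leader, so the closest approach is when both have stopped.
Minimum gap = 67.602 − 36.685 = 30.917 m.

Minimum gap ≈ 30.9 m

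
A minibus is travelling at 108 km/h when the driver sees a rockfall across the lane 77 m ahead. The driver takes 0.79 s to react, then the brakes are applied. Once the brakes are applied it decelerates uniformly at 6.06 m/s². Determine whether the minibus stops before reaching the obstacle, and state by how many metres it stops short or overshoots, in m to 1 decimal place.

108 km/h ÷ 3.6 = 30.0000 m/s.
Reaction distance = 30.0000 × 0.79 = 23.700 m.
Braking distance = v²/(2a) = 900.000 / 12.120 = 74.257 m.
Total stopping distance = 23.700 + 74.257 = 97.957 m, vs 77 m available — it cannot stop in time and overshoots by 97.957 − 77 = 20.957 m.

No — it overshoots by 21.0 m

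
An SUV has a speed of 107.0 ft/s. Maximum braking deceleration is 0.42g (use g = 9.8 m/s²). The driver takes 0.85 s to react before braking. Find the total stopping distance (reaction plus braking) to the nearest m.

107 ft/s × 0.3048 = 32.6136 m/s.
a = 0.42 × 9.8 = 4.116 m/s².
Reaction distance = v·t_r = 32.6136 × 0.85 = 27.722 m.
Braking distance = v²/(2a) = 32.6136² / (2 × 4.116) = 1063.647 / 8.232 = 129.209 m.
Total = 27.722 + 129.209 = 156.931 m.

Total stopping distance ≈ 157 m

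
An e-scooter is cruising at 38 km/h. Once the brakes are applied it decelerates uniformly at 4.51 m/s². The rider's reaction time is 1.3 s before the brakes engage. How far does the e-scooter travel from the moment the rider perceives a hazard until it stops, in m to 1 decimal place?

Total stopping distance ≈ 26.1 m

38 km/h ÷ 3.6 = 10.5556 m/s.
Reaction distance = v·t_r = 10.5556 × 1.3 = 13.722 m.
Braking distance = v²/(2a) = 10.5556² / (2 × 4.510) = 111.421 / 9.020 = 12.353 m.
Total = 13.722 + 12.353 = 26.075 m.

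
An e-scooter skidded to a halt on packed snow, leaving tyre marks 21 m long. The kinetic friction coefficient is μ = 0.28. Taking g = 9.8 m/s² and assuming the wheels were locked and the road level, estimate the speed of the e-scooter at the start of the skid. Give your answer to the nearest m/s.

Initial speed ≈ 11 m/s

Deceleration a = μg = 0.28 × 9.8 = 2.744 m/s².
v = √(2a·d) = √(2 × 2.744 × 21) = √115.248 = 10.7354 m/s.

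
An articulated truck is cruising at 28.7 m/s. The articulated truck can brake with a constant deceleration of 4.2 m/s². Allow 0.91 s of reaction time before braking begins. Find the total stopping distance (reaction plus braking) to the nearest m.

Total stopping distance ≈ 124 m

Reaction distance = v·t_r = 28.7000 × 0.91 = 26.117 m.
Braking distance = v²/(2a) = 28.7000² / (2 × 4.200) = 823.690 / 8.400 = 98.058 m.
Total = 26.117 + 98.058 = 124.175 m.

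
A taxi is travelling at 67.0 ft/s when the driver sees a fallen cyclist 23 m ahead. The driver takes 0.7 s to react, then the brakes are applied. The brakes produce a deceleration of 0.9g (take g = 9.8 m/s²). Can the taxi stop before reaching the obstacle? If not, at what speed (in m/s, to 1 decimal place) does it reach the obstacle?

67 ft/s × 0.3048 = 20.4216 m/s.
a = 0.9 × 9.8 = 8.820 m/s².
Reaction distance = 20.4216 × 0.7 = 14.295 m.
Braking distance needed to stop: v²/(2a) = 417.042 / 17.640 = 23.642 m, so total needed = 14.295 + 23.642 = 37.937 m > 23 m — it cannot stop.
Distance remaining when braking begins: 23 − 14.295 = 8.705 m.
v² = v₀² − 2a·d = 417.042 − 2 × 8.820 × 8.705 = 263.486 m²/s².
v = √263.486 = 16.232 m/s.

No — it strikes the obstacle at 16.2 m/s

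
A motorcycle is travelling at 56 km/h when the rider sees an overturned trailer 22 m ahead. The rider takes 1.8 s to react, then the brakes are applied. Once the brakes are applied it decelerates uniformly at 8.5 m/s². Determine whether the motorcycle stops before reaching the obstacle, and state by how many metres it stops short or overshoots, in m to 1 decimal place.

56 km/h ÷ 3.6 = 15.5556 m/s.
Reaction distance = 15.5556 × 1.8 = 28.000 m.
Braking distance = v²/(2a) = 241.977 / 17.000 = 14.234 m.
Total stopping distance = 28.000 + 14.234 = 42.234 m, vs 22 m available — it cannot stop in time and overshoots by 42.234 − 22 = 20.234 m.

No — it overshoots by 20.2 m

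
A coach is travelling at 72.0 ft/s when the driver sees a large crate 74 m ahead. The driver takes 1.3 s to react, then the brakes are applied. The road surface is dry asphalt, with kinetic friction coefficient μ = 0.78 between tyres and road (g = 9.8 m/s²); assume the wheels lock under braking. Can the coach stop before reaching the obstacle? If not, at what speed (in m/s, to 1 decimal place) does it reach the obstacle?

Yes — it stops about 14.0 m short of the obstacle, so it never reaches it

72 ft/s × 0.3048 = 21.9456 m/s.
a = μg = 0.78 × 9.8 = 7.644 m/s².
Reaction distance = 21.9456 × 1.3 = 28.529 m.
Braking distance = v²/(2a) = 481.609 / 15.288 = 31.502 m.
Total stopping distance = 28.529 + 31.502 = 60.031 m, vs 74 m available — it stops with 74 − 60.031 = 13.969 m to spare.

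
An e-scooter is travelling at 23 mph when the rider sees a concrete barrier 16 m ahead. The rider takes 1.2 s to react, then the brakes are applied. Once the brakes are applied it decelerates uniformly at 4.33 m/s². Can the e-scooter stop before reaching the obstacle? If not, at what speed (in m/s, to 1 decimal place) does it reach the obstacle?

No — it strikes the obstacle at 8.6 m/s

23 mph × 0.44704 = 10.2819 m/s.
Reaction distance = 10.2819 × 1.2 = 12.338 m.
Braking distance needed to stop: v²/(2a) = 105.717 / 8.660 = 12.208 m, so total needed = 12.338 + 12.208 = 24.546 m > 16 m — it cannot stop.
Distance remaining when braking begins: 16 − 12.338 = 3.662 m.
v² = v₀² − 2a·d = 105.717 − 2 × 4.330 × 3.662 = 74.004 m²/s².
v = √74.004 = 8.603 m/s.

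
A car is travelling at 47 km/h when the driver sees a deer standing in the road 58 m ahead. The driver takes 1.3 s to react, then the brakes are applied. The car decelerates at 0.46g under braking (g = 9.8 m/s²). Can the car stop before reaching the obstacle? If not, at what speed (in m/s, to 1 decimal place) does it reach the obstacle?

47 km/h ÷ 3.6 = 13.0556 m/s.
a = 0.46 × 9.8 = 4.508 m/s².
Reaction distance = 13.0556 × 1.3 = 16.972 m.
Braking distance = v²/(2a) = 170.449 / 9.016 = 18.905 m.
Total stopping distance = 16.972 + 18.905 = 35.877 m, vs 58 m available — it stops with 58 − 35.877 = 22.123 m to spare.

Yes — it stops about 22.1 m short of the obstacle, so it never reaches it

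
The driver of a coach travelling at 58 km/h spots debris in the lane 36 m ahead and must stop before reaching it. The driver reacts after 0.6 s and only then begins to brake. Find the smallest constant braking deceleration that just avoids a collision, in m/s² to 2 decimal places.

Required deceleration ≈ 4.93 m/s²

58 km/h ÷ 3.6 = 16.1111 m/s.
Distance covered during reaction = 16.1111 × 0.6 = 9.667 m.
Distance available for braking: 36 − 9.667 = 26.333 m.
v² = 2a·d ⇒ a = v²/(2d) = 16.1111² / (2 × 26.333) = 259.568 / 52.666 = 4.9286 m/s².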